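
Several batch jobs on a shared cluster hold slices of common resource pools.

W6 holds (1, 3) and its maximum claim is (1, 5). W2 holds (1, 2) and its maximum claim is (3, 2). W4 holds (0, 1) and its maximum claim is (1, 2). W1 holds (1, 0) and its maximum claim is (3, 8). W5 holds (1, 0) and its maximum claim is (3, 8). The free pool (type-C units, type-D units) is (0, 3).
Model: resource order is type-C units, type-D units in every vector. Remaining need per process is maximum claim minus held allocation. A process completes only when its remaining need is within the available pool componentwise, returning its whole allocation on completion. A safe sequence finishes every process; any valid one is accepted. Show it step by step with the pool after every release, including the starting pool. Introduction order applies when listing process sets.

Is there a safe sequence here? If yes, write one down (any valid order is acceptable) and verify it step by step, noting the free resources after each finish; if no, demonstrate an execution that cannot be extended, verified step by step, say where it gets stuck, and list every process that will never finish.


UNSAFE.
Key observation: W6, W4 can finish, but then (1, 7) is all there is, and the blocked group's type-C units demands exceed it.
A maximal execution: W6, W4 — then nothing else fits. Step-by-step check:
  pool = (0, 3)
  W6: need (0, 2) fits (0, 3); releases (1, 3), pool now (1, 6)
  W4: need (1, 1) fits (1, 6); releases (0, 1), pool now (1, 7)
  blocked: W2 wants (2, 0), pool (1, 7) — not enough type-C units
  blocked: W1 wants (2, 8), pool (1, 7) — not enough type-C units and type-D units
  blocked: W5 wants (2, 8), pool (1, 7) — not enough type-C units and type-D units
Processes that can never finish: W2, W1 and W5.


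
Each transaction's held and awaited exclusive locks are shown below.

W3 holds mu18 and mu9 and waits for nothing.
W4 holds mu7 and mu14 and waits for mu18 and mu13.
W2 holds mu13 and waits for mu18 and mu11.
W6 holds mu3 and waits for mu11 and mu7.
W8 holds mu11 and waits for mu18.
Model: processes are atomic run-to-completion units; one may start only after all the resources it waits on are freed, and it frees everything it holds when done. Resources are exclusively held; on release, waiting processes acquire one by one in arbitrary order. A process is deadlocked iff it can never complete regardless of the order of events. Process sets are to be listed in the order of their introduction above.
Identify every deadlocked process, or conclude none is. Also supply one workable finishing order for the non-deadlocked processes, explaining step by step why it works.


Nothing here is deadlocked.
Key observation: the wait relation is loop-free; peeling off processes with no waits unwinds the whole state.
A valid finishing order for the others: W3, W8, W2, W4, W6.
Check, step by step:
  W3: no waits; runs immediately, freeing mu18 and mu9
  run W8 (all its waits — mu18 — are resolved); releases mu11
  run W2 (all its waits — mu18 and mu11 — are resolved); releases mu13
  run W4 (all its waits — mu18 and mu13 — are resolved); releases mu7 and mu14
  run W6 (all its waits — mu11 and mu7 — are resolved); releases mu3


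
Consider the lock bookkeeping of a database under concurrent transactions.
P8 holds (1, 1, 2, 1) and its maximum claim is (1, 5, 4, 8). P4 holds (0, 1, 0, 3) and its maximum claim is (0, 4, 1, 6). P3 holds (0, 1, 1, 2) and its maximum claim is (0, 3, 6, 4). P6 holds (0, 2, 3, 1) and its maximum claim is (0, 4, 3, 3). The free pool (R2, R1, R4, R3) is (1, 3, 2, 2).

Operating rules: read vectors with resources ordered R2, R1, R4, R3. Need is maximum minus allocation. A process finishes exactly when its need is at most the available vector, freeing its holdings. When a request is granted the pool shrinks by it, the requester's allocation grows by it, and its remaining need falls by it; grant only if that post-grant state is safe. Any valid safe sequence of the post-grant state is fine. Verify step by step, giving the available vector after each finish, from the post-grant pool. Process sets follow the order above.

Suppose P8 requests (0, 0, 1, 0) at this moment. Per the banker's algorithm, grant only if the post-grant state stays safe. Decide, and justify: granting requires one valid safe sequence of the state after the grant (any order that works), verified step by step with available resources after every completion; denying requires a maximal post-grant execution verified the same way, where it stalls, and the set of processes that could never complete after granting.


DENY: after the grant no complete ordering would exist.
Key observation: after P6, P4 the pool peaks at (1, 6, 4, 6), and each blocked process is short somewhere: P8 on R3; P3 on R4.
Pretend the grant happened; the run P6, P4 goes as far as possible. Check, step by step:
  pool = (1, 3, 1, 2)
  run P6 (needs (0, 2, 0, 2), free (1, 3, 1, 2)); after release of (0, 2, 3, 1) the pool is (1, 5, 4, 3)
  run P4 (needs (0, 3, 1, 3), free (1, 5, 4, 3)); after release of (0, 1, 0, 3) the pool is (1, 6, 4, 6)
  P8 still needs (0, 4, 1, 7) but only (1, 6, 4, 6) is free — short on R3
  P3 still needs (0, 2, 5, 2) but only (1, 6, 4, 6) is free — short on R4
Had the request been granted, P8 and P3 could never finish.


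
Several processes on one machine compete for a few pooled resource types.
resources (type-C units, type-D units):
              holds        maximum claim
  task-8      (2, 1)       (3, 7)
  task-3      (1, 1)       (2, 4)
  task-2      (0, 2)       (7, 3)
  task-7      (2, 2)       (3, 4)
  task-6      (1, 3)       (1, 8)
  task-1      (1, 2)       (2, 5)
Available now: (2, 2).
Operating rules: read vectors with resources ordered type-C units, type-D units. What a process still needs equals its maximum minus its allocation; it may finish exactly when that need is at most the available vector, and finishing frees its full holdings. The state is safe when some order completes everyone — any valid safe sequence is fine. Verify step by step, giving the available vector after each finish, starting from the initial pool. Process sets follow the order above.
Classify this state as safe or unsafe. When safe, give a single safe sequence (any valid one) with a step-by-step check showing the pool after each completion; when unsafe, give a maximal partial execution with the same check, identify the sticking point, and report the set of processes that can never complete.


SAFE, for example via the order task-7, task-3, task-6, task-8, task-2, task-1.
Key observation: the order's first zero-slack moment is task-7 ((1, 2) needed, (2, 2) free — a requested resource with nothing to spare).
Check, step by step:
  pool = (2, 2)
  task-7 needs (1, 2) <= (2, 2) -> finishes; pool += (2, 2) = (4, 4)
  task-3 needs (1, 3) <= (4, 4) -> finishes; pool += (1, 1) = (5, 5)
  task-6 needs (0, 5) <= (5, 5) -> finishes; pool += (1, 3) = (6, 8)
  task-8 needs (1, 6) <= (6, 8) -> finishes; pool += (2, 1) = (8, 9)
  task-2 needs (7, 1) <= (8, 9) -> finishes; pool += (0, 2) = (8, 11)
  task-1 needs (1, 3) <= (8, 11) -> finishes; pool += (1, 2) = (9, 13)


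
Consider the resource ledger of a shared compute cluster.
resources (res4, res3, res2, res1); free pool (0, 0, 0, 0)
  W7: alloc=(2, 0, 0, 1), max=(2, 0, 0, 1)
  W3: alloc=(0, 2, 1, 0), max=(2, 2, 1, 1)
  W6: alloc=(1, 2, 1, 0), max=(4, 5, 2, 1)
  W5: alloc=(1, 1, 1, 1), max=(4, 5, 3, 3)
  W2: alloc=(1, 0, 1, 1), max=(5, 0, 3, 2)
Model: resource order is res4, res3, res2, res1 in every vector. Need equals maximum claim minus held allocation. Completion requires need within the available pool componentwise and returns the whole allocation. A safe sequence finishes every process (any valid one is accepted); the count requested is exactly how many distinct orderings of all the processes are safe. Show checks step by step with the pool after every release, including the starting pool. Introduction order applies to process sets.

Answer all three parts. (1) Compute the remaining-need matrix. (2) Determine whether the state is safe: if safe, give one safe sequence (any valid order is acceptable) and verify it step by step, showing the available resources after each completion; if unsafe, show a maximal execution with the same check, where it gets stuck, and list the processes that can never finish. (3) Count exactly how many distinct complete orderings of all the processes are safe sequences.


(1) Outstanding need per process (order res4, res3, res2, res1):
  W7: (0, 0, 0, 0)
  W3: (2, 0, 0, 1)
  W6: (3, 3, 1, 1)
  W5: (3, 4, 2, 2)
  W2: (4, 0, 2, 1)
(2) UNSAFE — no complete ordering exists.
Key observation: res4 is the bottleneck — with W7, W3 done the pool holds (2, 2, 1, 1), short of every remaining need.
Going as far as possible: W7, W3; after that, nothing fits. Walking it through:
  pool = (0, 0, 0, 0)
  W7 needs (0, 0, 0, 0) <= (0, 0, 0, 0) -> finishes; pool += (2, 0, 0, 1) = (2, 0, 0, 1)
  W3 needs (2, 0, 0, 1) <= (2, 0, 0, 1) -> finishes; pool += (0, 2, 1, 0) = (2, 2, 1, 1)
  W6 cannot run: need (3, 3, 1, 1) vs free (2, 2, 1, 1) (insufficient res4 and res3)
  W5 cannot run: need (3, 4, 2, 2) vs free (2, 2, 1, 1) (insufficient res4, res3, res2 and res1)
  W2 cannot run: need (4, 0, 2, 1) vs free (2, 2, 1, 1) (insufficient res4 and res2)
Processes that can never finish: W6, W5 and W2.
(3) Precisely 0 of the possible complete orderings are safe sequences.


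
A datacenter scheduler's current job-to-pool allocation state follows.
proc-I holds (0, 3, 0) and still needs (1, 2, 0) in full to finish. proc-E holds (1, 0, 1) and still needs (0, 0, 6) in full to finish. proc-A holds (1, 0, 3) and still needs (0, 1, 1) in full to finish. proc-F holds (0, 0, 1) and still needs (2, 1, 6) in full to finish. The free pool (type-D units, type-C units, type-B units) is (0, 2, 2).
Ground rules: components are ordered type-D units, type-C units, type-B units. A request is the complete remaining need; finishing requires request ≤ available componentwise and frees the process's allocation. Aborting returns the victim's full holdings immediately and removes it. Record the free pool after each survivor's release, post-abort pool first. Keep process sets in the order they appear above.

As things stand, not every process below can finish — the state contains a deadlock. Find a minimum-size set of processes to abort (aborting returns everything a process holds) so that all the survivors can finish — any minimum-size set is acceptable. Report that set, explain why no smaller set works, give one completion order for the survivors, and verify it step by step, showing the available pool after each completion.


The answer: abort proc-E.
Key observation: the deadlocked proc-F becomes finishable only because proc-E released (1, 0, 1); it completes at step 2 below.
Minimality: the empty abort set fails — the state is deadlocked as it stands.
One survivor order: proc-A, proc-F, proc-I. Check, step by step (post-abort pool first):
  pool = (1, 2, 3)
  proc-A: need (0, 1, 1) fits (1, 2, 3); releases (1, 0, 3), pool now (2, 2, 6)
  proc-F: need (2, 1, 6) fits (2, 2, 6); releases (0, 0, 1), pool now (2, 2, 7)
  proc-I: need (1, 2, 0) fits (2, 2, 7); releases (0, 3, 0), pool now (2, 5, 7)


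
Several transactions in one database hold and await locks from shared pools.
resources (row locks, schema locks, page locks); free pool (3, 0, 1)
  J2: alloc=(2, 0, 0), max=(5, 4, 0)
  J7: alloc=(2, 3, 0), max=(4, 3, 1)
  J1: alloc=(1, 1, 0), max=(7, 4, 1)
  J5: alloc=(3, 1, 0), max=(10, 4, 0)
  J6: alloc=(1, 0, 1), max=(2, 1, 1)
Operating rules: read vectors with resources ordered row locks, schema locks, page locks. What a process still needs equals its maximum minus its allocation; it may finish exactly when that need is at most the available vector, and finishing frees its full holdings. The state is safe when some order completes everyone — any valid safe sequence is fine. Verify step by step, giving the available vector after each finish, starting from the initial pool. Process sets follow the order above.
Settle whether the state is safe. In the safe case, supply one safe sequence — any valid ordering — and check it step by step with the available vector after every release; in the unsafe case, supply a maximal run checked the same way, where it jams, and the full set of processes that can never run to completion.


The state is SAFE; one workable sequence: J7, J6, J1, J2, J5.
Key observation: J7 is the earliest step where a requested resource binds exactly: need (2, 0, 1), pool (3, 0, 1) at its turn.
Walking it through:
  pool = (3, 0, 1)
  run J7 (needs (2, 0, 1), free (3, 0, 1)); after release of (2, 3, 0) the pool is (5, 3, 1)
  run J6 (needs (1, 1, 0), free (5, 3, 1)); after release of (1, 0, 1) the pool is (6, 3, 2)
  run J1 (needs (6, 3, 1), free (6, 3, 2)); after release of (1, 1, 0) the pool is (7, 4, 2)
  run J2 (needs (3, 4, 0), free (7, 4, 2)); after release of (2, 0, 0) the pool is (9, 4, 2)
  run J5 (needs (7, 3, 0), free (9, 4, 2)); after release of (3, 1, 0) the pool is (12, 5, 2)


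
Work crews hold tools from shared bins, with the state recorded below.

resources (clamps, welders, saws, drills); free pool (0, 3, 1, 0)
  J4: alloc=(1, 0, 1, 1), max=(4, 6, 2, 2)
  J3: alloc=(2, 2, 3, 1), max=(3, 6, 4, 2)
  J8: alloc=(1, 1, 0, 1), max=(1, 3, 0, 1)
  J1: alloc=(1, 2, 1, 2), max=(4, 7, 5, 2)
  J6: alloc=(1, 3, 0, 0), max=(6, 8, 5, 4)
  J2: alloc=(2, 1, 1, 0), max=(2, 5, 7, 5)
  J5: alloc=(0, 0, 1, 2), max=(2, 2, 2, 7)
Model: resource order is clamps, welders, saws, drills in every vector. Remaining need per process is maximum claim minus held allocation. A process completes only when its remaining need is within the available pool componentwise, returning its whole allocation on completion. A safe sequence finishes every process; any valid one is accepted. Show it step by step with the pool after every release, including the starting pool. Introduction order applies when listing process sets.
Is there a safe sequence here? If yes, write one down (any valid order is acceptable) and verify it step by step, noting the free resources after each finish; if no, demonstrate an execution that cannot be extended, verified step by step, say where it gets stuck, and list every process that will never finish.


SAFE. One safe sequence: J8, J3, J1, J4, J6, J2, J5.
Key observation: at J3 the run first touches a limit — (1, 4, 1, 1) against (1, 4, 1, 1), exact on a resource it actually requests.
Step-by-step check:
  pool = (0, 3, 1, 0)
  run J8 (needs (0, 2, 0, 0), free (0, 3, 1, 0)); after release of (1, 1, 0, 1) the pool is (1, 4, 1, 1)
  run J3 (needs (1, 4, 1, 1), free (1, 4, 1, 1)); after release of (2, 2, 3, 1) the pool is (3, 6, 4, 2)
  run J1 (needs (3, 5, 4, 0), free (3, 6, 4, 2)); after release of (1, 2, 1, 2) the pool is (4, 8, 5, 4)
  run J4 (needs (3, 6, 1, 1), free (4, 8, 5, 4)); after release of (1, 0, 1, 1) the pool is (5, 8, 6, 5)
  run J6 (needs (5, 5, 5, 4), free (5, 8, 6, 5)); after release of (1, 3, 0, 0) the pool is (6, 11, 6, 5)
  run J2 (needs (0, 4, 6, 5), free (6, 11, 6, 5)); after release of (2, 1, 1, 0) the pool is (8, 12, 7, 5)
  run J5 (needs (2, 2, 1, 5), free (8, 12, 7, 5)); after release of (0, 0, 1, 2) the pool is (8, 12, 8, 7)


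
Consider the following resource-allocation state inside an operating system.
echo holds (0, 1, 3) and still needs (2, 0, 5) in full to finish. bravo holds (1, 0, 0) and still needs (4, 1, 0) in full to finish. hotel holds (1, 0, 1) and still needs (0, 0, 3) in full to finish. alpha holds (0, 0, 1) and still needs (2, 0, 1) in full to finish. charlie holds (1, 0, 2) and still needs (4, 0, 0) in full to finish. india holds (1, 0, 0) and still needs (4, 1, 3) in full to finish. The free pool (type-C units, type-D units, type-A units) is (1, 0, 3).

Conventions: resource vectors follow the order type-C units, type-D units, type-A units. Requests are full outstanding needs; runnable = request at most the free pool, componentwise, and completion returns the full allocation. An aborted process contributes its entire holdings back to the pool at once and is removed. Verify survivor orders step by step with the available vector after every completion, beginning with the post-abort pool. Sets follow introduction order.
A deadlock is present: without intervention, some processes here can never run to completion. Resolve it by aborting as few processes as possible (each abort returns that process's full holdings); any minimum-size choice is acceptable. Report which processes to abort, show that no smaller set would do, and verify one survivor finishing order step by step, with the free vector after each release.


Abort bravo and india.
Key observation: charlie had no path to completion before; after the abort of bravo and india ((2, 0, 0) returned), step 2 is where it fits.
No one abort is enough; case by case: echo alone leaves bravo blocked (short on type-C units); bravo alone leaves charlie blocked (short on type-C units); hotel alone leaves bravo blocked (short on type-C units); alpha alone leaves bravo blocked (short on type-C units); charlie alone leaves bravo blocked (short on type-C units); india alone leaves bravo blocked (short on type-C units).
The survivors complete as hotel, charlie, alpha, echo. Verifying each step (starting from the post-abort pool):
  pool = (3, 0, 3)
  run hotel (needs (0, 0, 3), free (3, 0, 3)); after release of (1, 0, 1) the pool is (4, 0, 4)
  run charlie (needs (4, 0, 0), free (4, 0, 4)); after release of (1, 0, 2) the pool is (5, 0, 6)
  run alpha (needs (2, 0, 1), free (5, 0, 6)); after release of (0, 0, 1) the pool is (5, 0, 7)
  run echo (needs (2, 0, 5), free (5, 0, 7)); after release of (0, 1, 3) the pool is (5, 1, 10)


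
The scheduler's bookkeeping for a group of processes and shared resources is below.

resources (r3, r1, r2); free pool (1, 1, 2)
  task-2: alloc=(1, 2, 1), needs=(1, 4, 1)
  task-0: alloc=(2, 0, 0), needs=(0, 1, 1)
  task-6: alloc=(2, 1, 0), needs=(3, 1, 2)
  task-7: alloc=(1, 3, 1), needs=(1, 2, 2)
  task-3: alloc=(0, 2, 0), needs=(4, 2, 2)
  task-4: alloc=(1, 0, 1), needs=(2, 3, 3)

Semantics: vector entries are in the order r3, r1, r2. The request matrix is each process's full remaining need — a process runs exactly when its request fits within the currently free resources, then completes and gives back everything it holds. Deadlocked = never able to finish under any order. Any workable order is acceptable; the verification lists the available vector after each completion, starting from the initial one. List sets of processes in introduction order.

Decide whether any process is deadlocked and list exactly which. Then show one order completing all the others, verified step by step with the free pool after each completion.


Nothing here is deadlocked.
Key observation: task-0 leads a chain of completions in which each release enables another process.
A valid finishing order for the others: task-0, task-6, task-7, task-3, task-4, task-2. Step-by-step check:
  pool = (1, 1, 2)
  task-0: need (0, 1, 1) fits (1, 1, 2); releases (2, 0, 0), pool now (3, 1, 2)
  task-6: need (3, 1, 2) fits (3, 1, 2); releases (2, 1, 0), pool now (5, 2, 2)
  task-7: need (1, 2, 2) fits (5, 2, 2); releases (1, 3, 1), pool now (6, 5, 3)
  task-3: need (4, 2, 2) fits (6, 5, 3); releases (0, 2, 0), pool now (6, 7, 3)
  task-4: need (2, 3, 3) fits (6, 7, 3); releases (1, 0, 1), pool now (7, 7, 4)
  task-2: need (1, 4, 1) fits (7, 7, 4); releases (1, 2, 1), pool now (8, 9, 5)


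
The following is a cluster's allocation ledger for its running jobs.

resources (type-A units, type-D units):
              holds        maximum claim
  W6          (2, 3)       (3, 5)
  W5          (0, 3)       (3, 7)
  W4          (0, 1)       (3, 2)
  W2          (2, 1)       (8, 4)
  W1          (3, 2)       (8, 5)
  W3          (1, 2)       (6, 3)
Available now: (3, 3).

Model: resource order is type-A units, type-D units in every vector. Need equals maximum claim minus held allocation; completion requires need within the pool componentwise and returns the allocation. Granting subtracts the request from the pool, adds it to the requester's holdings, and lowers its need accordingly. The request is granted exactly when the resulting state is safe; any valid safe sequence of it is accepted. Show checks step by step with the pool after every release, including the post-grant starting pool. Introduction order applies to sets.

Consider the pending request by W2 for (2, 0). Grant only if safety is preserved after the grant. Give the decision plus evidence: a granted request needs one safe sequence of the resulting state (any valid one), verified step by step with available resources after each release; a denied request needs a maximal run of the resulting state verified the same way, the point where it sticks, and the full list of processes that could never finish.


DENY. Granting would leave the state unsafe.
Key observation: after W6, W4, W5 complete, (3, 10) is the best the pool ever gets, yet each leftover process wants more type-A units.
After a pretend grant, a maximal execution: W6, W4, W5 — then nothing else fits. Step-by-step check:
  pool = (1, 3)
  W6 needs (1, 2) <= (1, 3) -> finishes; pool += (2, 3) = (3, 6)
  W4 needs (3, 1) <= (3, 6) -> finishes; pool += (0, 1) = (3, 7)
  W5 needs (3, 4) <= (3, 7) -> finishes; pool += (0, 3) = (3, 10)
  W2 cannot run: need (4, 3) vs free (3, 10) (insufficient type-A units)
  W1 cannot run: need (5, 3) vs free (3, 10) (insufficient type-A units)
  W3 cannot run: need (5, 1) vs free (3, 10) (insufficient type-A units)
Post-grant, the permanently blocked set is W2, W1 and W3.


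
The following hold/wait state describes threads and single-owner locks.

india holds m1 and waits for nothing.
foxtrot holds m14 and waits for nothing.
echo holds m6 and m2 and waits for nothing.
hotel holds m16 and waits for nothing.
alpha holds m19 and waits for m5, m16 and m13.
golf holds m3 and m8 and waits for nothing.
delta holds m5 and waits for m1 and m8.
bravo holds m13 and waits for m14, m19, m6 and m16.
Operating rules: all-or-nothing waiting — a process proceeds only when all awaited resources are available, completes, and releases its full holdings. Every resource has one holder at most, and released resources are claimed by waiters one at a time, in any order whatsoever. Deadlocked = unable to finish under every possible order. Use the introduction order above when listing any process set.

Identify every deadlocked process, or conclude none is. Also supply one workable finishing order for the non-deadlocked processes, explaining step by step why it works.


Deadlocked set: alpha and bravo.
Key observation: along alpha -> bravo -> alpha, each member waits on what the next one holds — a deadlock; no other process is dragged down with it.
The rest can finish in the order foxtrot, hotel, golf, echo, india, delta.
Walking it through:
  foxtrot waits on nothing -> runs at once and releases m14
  hotel waits on nothing -> runs at once and releases m16
  golf waits on nothing -> runs at once and releases m3 and m8
  echo waits on nothing -> runs at once and releases m6 and m2
  india waits on nothing -> runs at once and releases m1
  run delta (all its waits — m1 and m8 — are resolved); releases m5


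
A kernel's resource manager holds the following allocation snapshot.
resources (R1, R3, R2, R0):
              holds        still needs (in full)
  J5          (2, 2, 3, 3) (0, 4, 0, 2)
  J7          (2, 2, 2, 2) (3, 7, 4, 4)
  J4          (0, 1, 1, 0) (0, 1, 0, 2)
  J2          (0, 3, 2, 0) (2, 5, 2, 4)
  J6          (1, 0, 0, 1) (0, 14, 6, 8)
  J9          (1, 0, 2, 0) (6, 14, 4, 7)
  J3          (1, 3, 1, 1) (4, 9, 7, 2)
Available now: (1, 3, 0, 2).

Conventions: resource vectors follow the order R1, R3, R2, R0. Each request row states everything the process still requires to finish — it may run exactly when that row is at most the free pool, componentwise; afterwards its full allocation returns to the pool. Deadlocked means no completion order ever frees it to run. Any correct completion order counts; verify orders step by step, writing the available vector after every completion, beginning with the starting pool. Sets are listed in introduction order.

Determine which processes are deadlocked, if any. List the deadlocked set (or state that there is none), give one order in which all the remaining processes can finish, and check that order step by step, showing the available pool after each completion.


Nothing here is deadlocked.
Key observation: there is always a runnable process — J4 first — so the state unwinds completely.
The rest can finish in the order J4, J5, J2, J7, J3, J6, J9. Step-by-step check:
  pool = (1, 3, 0, 2)
  J4: need (0, 1, 0, 2) fits (1, 3, 0, 2); releases (0, 1, 1, 0), pool now (1, 4, 1, 2)
  J5: need (0, 4, 0, 2) fits (1, 4, 1, 2); releases (2, 2, 3, 3), pool now (3, 6, 4, 5)
  J2: need (2, 5, 2, 4) fits (3, 6, 4, 5); releases (0, 3, 2, 0), pool now (3, 9, 6, 5)
  J7: need (3, 7, 4, 4) fits (3, 9, 6, 5); releases (2, 2, 2, 2), pool now (5, 11, 8, 7)
  J3: need (4, 9, 7, 2) fits (5, 11, 8, 7); releases (1, 3, 1, 1), pool now (6, 14, 9, 8)
  J6: need (0, 14, 6, 8) fits (6, 14, 9, 8); releases (1, 0, 0, 1), pool now (7, 14, 9, 9)
  J9: need (6, 14, 4, 7) fits (7, 14, 9, 9); releases (1, 0, 2, 0), pool now (8, 14, 11, 9)


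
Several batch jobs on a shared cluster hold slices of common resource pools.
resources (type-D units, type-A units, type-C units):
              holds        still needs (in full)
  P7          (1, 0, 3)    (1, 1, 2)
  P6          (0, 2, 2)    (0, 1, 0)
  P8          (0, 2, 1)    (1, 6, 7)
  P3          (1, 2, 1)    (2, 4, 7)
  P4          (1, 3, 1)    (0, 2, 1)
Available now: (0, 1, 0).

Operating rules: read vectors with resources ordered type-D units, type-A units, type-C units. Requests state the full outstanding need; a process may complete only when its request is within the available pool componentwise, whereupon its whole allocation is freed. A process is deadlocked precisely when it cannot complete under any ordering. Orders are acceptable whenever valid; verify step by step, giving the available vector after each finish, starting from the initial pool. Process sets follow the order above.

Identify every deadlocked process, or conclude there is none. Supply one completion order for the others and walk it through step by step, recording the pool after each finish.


Deadlocked: P8 and P3.
Key observation: even finishing P6, P4, P7 leaves just (2, 6, 6) free — too little type-C units for any of the remaining processes.
The rest can finish in the order P6, P4, P7. Check, step by step:
  pool = (0, 1, 0)
  P6: need (0, 1, 0) fits (0, 1, 0); releases (0, 2, 2), pool now (0, 3, 2)
  P4: need (0, 2, 1) fits (0, 3, 2); releases (1, 3, 1), pool now (1, 6, 3)
  P7: need (1, 1, 2) fits (1, 6, 3); releases (1, 0, 3), pool now (2, 6, 6)
None of the blocked processes ever fits:
  blocked: P8 wants (1, 6, 7), pool (2, 6, 6) — not enough type-C units
  blocked: P3 wants (2, 4, 7), pool (2, 6, 6) — not enough type-C units


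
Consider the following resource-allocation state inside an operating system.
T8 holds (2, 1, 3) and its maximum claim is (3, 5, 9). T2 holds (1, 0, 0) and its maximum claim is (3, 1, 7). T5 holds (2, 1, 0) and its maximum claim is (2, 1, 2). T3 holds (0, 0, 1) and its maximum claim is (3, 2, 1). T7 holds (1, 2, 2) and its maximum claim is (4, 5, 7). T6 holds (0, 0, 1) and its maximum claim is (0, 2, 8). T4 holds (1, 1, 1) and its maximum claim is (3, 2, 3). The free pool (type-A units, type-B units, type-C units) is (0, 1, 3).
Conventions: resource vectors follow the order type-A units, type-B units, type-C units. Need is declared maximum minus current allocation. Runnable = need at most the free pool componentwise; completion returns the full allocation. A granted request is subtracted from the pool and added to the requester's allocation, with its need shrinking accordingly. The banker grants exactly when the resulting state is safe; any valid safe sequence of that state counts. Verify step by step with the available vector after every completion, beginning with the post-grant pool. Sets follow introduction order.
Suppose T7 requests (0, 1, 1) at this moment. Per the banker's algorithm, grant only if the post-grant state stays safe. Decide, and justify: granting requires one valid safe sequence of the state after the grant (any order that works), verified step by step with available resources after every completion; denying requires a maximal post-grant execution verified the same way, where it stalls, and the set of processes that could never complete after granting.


GRANT. The post-grant state is safe; one safe sequence: T5, T4, T3, T7, T2, T6, T8.
Key observation: (0, 0, 2) free after granting still covers T5 first, and each release covers the next.
Step-by-step check of the post-grant state:
  pool = (0, 0, 2)
  T5 needs (0, 0, 2) <= (0, 0, 2) -> finishes; pool += (2, 1, 0) = (2, 1, 2)
  T4 needs (2, 1, 2) <= (2, 1, 2) -> finishes; pool += (1, 1, 1) = (3, 2, 3)
  T3 needs (3, 2, 0) <= (3, 2, 3) -> finishes; pool += (0, 0, 1) = (3, 2, 4)
  T7 needs (3, 2, 4) <= (3, 2, 4) -> finishes; pool += (1, 3, 3) = (4, 5, 7)
  T2 needs (2, 1, 7) <= (4, 5, 7) -> finishes; pool += (1, 0, 0) = (5, 5, 7)
  T6 needs (0, 2, 7) <= (5, 5, 7) -> finishes; pool += (0, 0, 1) = (5, 5, 8)
  T8 needs (1, 4, 6) <= (5, 5, 8) -> finishes; pool += (2, 1, 3) = (7, 6, 11)


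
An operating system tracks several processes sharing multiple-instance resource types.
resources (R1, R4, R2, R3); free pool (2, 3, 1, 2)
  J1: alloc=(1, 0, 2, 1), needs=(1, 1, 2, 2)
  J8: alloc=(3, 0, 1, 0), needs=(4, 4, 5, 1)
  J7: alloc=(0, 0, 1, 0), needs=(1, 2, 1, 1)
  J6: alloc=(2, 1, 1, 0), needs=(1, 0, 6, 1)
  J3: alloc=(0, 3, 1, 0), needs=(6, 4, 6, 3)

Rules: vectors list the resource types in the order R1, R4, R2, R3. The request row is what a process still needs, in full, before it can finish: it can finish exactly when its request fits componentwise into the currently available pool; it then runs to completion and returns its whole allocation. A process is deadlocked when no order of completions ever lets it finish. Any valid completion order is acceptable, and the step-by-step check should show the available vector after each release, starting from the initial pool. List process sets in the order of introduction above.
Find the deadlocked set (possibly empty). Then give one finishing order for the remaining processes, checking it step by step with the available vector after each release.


Deadlocked: J8, J6 and J3.
Key observation: the wall is R2: completing J7, J1 brings the pool only to (3, 3, 4, 3), and all the rest need more.
The rest can finish in the order J7, J1. Step-by-step check:
  pool = (2, 3, 1, 2)
  J7 needs (1, 2, 1, 1) <= (2, 3, 1, 2) -> finishes; pool += (0, 0, 1, 0) = (2, 3, 2, 2)
  J1 needs (1, 1, 2, 2) <= (2, 3, 2, 2) -> finishes; pool += (1, 0, 2, 1) = (3, 3, 4, 3)
The blocked processes can never fit:
  J8 cannot run: need (4, 4, 5, 1) vs free (3, 3, 4, 3) (insufficient R1, R4 and R2)
  J6 cannot run: need (1, 0, 6, 1) vs free (3, 3, 4, 3) (insufficient R2)
  J3 cannot run: need (6, 4, 6, 3) vs free (3, 3, 4, 3) (insufficient R1, R4 and R2)


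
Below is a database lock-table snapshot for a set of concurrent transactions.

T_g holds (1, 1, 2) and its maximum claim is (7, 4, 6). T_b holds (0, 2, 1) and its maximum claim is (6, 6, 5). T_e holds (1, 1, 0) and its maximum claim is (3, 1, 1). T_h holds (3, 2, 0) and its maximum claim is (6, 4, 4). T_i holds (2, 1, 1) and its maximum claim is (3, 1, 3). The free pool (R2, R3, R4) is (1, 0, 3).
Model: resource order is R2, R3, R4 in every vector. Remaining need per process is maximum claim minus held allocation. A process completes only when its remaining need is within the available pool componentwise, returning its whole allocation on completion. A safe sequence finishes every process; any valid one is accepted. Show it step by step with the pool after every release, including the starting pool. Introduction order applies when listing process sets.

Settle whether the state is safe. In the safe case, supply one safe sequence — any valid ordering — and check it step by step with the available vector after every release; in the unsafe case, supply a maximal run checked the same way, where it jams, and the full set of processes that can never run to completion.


SAFE — a valid safe sequence is T_i, T_e, T_h, T_g, T_b.
Key observation: T_i marks the first exact bind of the order: its need (1, 0, 2) fits the free (1, 0, 3) with zero slack on a requested resource.
Walking it through:
  pool = (1, 0, 3)
  run T_i (needs (1, 0, 2), free (1, 0, 3)); after release of (2, 1, 1) the pool is (3, 1, 4)
  run T_e (needs (2, 0, 1), free (3, 1, 4)); after release of (1, 1, 0) the pool is (4, 2, 4)
  run T_h (needs (3, 2, 4), free (4, 2, 4)); after release of (3, 2, 0) the pool is (7, 4, 4)
  run T_g (needs (6, 3, 4), free (7, 4, 4)); after release of (1, 1, 2) the pool is (8, 5, 6)
  run T_b (needs (6, 4, 4), free (8, 5, 6)); after release of (0, 2, 1) the pool is (8, 7, 7)


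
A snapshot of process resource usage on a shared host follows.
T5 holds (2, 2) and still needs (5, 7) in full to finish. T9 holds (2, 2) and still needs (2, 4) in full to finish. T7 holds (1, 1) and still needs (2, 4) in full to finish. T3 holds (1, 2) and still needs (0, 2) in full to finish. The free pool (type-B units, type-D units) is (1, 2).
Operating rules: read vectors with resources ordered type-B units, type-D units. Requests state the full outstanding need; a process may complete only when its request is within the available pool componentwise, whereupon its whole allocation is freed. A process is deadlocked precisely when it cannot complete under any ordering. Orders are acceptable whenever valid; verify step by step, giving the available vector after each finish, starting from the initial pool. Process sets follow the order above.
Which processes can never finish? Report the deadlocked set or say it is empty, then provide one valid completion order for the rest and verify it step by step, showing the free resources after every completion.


The deadlocked set is empty.
Key observation: T3 can run right away; the returned allocation unlocks the remaining processes in turn.
The rest can finish in the order T3, T7, T9, T5. Step-by-step check:
  pool = (1, 2)
  T3: need (0, 2) fits (1, 2); releases (1, 2), pool now (2, 4)
  T7: need (2, 4) fits (2, 4); releases (1, 1), pool now (3, 5)
  T9: need (2, 4) fits (3, 5); releases (2, 2), pool now (5, 7)
  T5: need (5, 7) fits (5, 7); releases (2, 2), pool now (7, 9)


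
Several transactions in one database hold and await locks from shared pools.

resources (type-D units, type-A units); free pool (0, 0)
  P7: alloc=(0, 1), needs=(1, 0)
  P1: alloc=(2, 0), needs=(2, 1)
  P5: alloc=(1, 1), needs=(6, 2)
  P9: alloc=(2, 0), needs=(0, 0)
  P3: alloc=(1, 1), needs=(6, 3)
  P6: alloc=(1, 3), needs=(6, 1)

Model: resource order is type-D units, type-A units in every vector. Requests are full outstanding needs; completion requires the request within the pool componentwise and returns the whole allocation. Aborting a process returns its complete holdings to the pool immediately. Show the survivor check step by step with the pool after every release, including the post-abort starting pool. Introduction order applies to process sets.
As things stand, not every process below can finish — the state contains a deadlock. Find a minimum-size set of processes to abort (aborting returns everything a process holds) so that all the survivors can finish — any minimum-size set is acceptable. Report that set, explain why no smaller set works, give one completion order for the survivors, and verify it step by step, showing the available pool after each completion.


Minimum abort set: P5 and P3.
Key observation: the returned (2, 2) from P5 and P3 is what brings P6 — unrunnable before, under any order — into play at step 4.
Minimality, checking each single-abort alternative: P7 alone leaves P5 blocked (short on type-D units and type-A units); P1 alone leaves P5 blocked (short on type-D units and type-A units); P5 alone leaves P3 blocked (short on type-D units and type-A units); P9 alone leaves P5 blocked (short on type-D units and type-A units); P3 alone leaves P5 blocked (short on type-D units); P6 alone leaves P5 blocked (short on type-D units).
One survivor order: P1, P9, P7, P6. Verifying each step (post-abort pool first):
  pool = (2, 2)
  run P1 (needs (2, 1), free (2, 2)); after release of (2, 0) the pool is (4, 2)
  run P9 (needs (0, 0), free (4, 2)); after release of (2, 0) the pool is (6, 2)
  run P7 (needs (1, 0), free (6, 2)); after release of (0, 1) the pool is (6, 3)
  run P6 (needs (6, 1), free (6, 3)); after release of (1, 3) the pool is (7, 6)


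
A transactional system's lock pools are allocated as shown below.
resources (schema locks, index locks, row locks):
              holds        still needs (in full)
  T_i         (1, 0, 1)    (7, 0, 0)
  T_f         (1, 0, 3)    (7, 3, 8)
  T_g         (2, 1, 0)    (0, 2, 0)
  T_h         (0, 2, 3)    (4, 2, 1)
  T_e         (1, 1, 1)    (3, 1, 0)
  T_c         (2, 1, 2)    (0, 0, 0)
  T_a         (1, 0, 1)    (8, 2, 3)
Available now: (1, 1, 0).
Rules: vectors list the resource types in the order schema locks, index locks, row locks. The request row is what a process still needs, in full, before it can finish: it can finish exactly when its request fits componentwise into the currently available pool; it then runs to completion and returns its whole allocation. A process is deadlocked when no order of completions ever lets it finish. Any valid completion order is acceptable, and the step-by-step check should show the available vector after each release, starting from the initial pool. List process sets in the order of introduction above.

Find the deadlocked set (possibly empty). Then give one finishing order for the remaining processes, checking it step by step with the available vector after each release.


Deadlocked set: T_i, T_f and T_a.
Key observation: no order helps: past T_c, T_e, T_h, T_g, the free pool tops out at (6, 6, 6), below what each blocked process needs in schema locks.
One completion order for the rest: T_c, T_e, T_h, T_g. Walking it through:
  pool = (1, 1, 0)
  T_c: need (0, 0, 0) fits (1, 1, 0); releases (2, 1, 2), pool now (3, 2, 2)
  T_e: need (3, 1, 0) fits (3, 2, 2); releases (1, 1, 1), pool now (4, 3, 3)
  T_h: need (4, 2, 1) fits (4, 3, 3); releases (0, 2, 3), pool now (4, 5, 6)
  T_g: need (0, 2, 0) fits (4, 5, 6); releases (2, 1, 0), pool now (6, 6, 6)
The stuck group stays short no matter what:
  T_i still needs (7, 0, 0) but only (6, 6, 6) is free — short on schema locks
  T_f still needs (7, 3, 8) but only (6, 6, 6) is free — short on schema locks and row locks
  T_a still needs (8, 2, 3) but only (6, 6, 6) is free — short on schema locks


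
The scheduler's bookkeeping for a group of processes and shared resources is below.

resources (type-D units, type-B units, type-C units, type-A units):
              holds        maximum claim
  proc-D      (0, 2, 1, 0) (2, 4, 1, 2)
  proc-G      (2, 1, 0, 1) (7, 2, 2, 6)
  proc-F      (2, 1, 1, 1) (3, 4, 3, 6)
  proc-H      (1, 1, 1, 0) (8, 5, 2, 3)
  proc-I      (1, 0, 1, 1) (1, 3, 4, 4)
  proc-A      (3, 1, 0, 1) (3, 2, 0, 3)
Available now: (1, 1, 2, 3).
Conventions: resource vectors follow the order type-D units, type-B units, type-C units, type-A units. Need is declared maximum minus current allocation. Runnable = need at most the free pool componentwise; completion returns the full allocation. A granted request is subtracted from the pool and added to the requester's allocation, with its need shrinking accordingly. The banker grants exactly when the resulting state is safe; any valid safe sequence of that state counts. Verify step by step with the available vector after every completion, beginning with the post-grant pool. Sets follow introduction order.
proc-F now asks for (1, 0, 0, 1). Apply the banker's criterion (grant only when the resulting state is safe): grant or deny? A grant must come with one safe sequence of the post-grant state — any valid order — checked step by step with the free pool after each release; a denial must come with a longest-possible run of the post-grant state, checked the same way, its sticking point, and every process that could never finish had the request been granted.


GRANT. The post-grant state is safe; one safe sequence: proc-A, proc-D, proc-I, proc-F, proc-G, proc-H.
Key observation: granting shrinks the pool to (0, 1, 2, 2), yet proc-A still fits and the chain goes through.
Verifying the post-grant state step by step:
  pool = (0, 1, 2, 2)
  proc-A needs (0, 1, 0, 2) <= (0, 1, 2, 2) -> finishes; pool += (3, 1, 0, 1) = (3, 2, 2, 3)
  proc-D needs (2, 2, 0, 2) <= (3, 2, 2, 3) -> finishes; pool += (0, 2, 1, 0) = (3, 4, 3, 3)
  proc-I needs (0, 3, 3, 3) <= (3, 4, 3, 3) -> finishes; pool += (1, 0, 1, 1) = (4, 4, 4, 4)
  proc-F needs (0, 3, 2, 4) <= (4, 4, 4, 4) -> finishes; pool += (3, 1, 1, 2) = (7, 5, 5, 6)
  proc-G needs (5, 1, 2, 5) <= (7, 5, 5, 6) -> finishes; pool += (2, 1, 0, 1) = (9, 6, 5, 7)
  proc-H needs (7, 4, 1, 3) <= (9, 6, 5, 7) -> finishes; pool += (1, 1, 1, 0) = (10, 7, 6, 7)
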